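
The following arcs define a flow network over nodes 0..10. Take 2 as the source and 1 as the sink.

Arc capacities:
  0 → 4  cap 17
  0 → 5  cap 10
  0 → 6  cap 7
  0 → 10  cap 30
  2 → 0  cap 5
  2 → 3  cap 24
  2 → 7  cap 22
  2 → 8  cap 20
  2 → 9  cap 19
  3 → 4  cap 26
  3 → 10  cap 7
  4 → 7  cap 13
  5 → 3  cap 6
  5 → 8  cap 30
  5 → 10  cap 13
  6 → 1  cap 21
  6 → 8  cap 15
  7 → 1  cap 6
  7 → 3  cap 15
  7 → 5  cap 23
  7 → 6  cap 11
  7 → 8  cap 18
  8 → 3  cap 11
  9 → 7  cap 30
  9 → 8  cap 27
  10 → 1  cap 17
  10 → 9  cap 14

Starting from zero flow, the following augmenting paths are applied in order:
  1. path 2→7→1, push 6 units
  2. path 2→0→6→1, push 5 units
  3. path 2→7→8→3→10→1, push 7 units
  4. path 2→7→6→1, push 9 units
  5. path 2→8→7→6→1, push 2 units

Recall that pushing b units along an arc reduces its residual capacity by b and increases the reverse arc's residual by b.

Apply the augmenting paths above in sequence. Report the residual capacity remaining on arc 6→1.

Residual capacity of (6,1): 5

after path 1 (2→7→1, push 6): res(6,1)=21
after path 2 (2→0→6→1, push 5): res(6,1)=16
after path 3 (2→7→8→3→10→1, push 7): res(6,1)=16
after path 4 (2→7→6→1, push 9): res(6,1)=7
after path 5 (2→8→7→6→1, push 2): res(6,1)=5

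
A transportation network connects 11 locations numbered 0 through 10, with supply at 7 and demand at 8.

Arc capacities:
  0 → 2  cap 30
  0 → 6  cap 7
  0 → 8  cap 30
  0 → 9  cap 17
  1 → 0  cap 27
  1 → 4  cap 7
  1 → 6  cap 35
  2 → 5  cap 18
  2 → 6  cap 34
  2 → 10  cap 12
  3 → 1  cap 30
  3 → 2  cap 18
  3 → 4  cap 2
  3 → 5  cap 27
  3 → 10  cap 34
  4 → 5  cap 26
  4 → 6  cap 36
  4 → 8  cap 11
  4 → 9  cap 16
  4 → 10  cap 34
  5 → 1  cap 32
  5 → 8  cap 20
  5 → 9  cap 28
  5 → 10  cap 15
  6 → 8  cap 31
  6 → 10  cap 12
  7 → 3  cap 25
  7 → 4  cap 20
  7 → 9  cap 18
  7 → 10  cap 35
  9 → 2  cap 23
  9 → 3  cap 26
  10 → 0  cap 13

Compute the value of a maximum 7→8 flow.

augment #1: 7→4→8 bottleneck 11, total now 11
augment #2: 7→3→5→8 bottleneck 20, total now 31
augment #3: 7→4→6→8 bottleneck 9, total now 40
augment #4: 7→10→0→8 bottleneck 13, total now 53
augment #5: 7→3→1→0→8 bottleneck 5, total now 58
augment #6: 7→9→2→6→8 bottleneck 18, total now 76

Maximum flow value: 76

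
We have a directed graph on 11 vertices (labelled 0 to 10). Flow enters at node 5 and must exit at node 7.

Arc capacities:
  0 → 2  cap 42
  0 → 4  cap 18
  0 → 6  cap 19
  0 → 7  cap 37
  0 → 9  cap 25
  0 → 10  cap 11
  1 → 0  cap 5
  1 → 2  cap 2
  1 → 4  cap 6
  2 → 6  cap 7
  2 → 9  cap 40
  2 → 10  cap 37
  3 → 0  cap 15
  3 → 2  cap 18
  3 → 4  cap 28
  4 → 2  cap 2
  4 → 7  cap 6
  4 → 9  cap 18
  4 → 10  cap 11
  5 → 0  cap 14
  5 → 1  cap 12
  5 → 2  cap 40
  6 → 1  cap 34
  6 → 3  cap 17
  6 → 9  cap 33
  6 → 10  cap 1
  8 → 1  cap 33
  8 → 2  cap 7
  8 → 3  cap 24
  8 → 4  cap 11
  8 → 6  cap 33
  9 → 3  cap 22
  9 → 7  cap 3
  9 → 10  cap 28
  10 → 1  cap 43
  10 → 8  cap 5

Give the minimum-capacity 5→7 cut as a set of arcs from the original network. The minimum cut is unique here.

Min-cut arcs: {(1,0), (3,0), (4,7), (5,0), (9,7)} (total capacity 43)

augment #1: 5→0→7 push 14
augment #2: 5→1→0→7 push 5
augment #3: 5→1→4→7 push 6
augment #4: 5→2→9→7 push 3
augment #5: 5→2→6→3→0→7 push 7
augment #6: 5→2→9→3→0→7 push 8
max flow = 43; residual-reachable set from 5 gives S-side
cut edges (S→T): {(1,0), (3,0), (4,7), (5,0), (9,7)} total cap 43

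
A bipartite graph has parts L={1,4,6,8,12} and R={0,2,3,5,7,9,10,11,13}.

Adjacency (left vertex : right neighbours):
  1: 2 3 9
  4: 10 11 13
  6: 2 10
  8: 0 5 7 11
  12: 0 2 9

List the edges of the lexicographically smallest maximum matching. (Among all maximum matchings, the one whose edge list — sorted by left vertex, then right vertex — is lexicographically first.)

|M| = 5 (so the lex-smallest maximum matching has 5 edges)
process left vertices in ascending order; for each, take the smallest-labelled available neighbour that still permits 5 edges overall, or leave it unmatched if none does
lex-smallest matching: {1-2, 4-11, 6-10, 8-0, 12-9}

Lex-smallest maximum matching: {(1,2), (4,11), (6,10), (8,0), (12,9)}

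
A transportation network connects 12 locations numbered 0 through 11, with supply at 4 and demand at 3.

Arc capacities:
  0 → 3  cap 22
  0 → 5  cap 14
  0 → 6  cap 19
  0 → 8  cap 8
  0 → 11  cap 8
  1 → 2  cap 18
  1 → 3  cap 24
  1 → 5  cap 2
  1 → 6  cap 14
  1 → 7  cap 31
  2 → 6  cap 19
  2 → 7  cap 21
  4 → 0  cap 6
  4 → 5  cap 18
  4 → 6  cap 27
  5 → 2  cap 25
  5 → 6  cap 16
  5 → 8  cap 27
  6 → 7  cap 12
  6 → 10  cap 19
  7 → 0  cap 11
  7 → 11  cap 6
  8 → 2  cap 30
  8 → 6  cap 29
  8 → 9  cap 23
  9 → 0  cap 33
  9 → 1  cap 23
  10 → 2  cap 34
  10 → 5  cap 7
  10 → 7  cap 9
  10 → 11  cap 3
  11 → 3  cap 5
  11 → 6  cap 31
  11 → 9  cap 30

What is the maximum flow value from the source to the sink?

augment #1: 4→0→3 bottleneck 6, total now 6
augment #2: 4→6→7→0→3 bottleneck 11, total now 17
augment #3: 4→6→7→11→3 bottleneck 1, total now 18
augment #4: 4→6→10→11→3 bottleneck 3, total now 21
augment #5: 4→5→2→7→11→3 bottleneck 1, total now 22
augment #6: 4→5→8→9→0→3 bottleneck 5, total now 27
augment #7: 4→5→8→9→1→3 bottleneck 12, total now 39
augment #8: 4→6→10→5→8→9→1→3 bottleneck 6, total now 45
augment #9: 4→6→10→7→11→9→1→3 bottleneck 4, total now 49

Maximum flow value: 49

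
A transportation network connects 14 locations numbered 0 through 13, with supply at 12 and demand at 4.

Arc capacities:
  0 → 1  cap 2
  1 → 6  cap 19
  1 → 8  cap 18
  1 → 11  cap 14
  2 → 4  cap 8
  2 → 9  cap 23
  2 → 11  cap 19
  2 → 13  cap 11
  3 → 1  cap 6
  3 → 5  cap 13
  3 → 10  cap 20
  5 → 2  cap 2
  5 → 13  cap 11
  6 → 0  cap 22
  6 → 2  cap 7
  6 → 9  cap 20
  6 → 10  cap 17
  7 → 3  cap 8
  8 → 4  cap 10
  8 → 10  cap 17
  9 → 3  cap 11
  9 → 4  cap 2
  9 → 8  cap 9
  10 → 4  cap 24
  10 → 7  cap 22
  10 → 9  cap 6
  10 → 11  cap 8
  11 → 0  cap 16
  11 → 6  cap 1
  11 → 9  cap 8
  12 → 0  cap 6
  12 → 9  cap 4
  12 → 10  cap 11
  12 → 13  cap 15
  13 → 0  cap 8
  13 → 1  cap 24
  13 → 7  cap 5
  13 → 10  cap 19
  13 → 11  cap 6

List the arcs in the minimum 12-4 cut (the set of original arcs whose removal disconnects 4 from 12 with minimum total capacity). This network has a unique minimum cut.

Min-cut arcs: {(0,1), (12,9), (12,10), (12,13)} (total capacity 32)

augment #1: 12→9→4 push 2
augment #2: 12→10→4 push 11
augment #3: 12→9→8→4 push 2
augment #4: 12→13→10→4 push 13
augment #5: 12→0→1→8→4 push 2
augment #6: 12→13→1→8→4 push 2
max flow = 32; residual-reachable set from 12 gives S-side
cut edges (S→T): {(0,1), (12,9), (12,10), (12,13)} total cap 32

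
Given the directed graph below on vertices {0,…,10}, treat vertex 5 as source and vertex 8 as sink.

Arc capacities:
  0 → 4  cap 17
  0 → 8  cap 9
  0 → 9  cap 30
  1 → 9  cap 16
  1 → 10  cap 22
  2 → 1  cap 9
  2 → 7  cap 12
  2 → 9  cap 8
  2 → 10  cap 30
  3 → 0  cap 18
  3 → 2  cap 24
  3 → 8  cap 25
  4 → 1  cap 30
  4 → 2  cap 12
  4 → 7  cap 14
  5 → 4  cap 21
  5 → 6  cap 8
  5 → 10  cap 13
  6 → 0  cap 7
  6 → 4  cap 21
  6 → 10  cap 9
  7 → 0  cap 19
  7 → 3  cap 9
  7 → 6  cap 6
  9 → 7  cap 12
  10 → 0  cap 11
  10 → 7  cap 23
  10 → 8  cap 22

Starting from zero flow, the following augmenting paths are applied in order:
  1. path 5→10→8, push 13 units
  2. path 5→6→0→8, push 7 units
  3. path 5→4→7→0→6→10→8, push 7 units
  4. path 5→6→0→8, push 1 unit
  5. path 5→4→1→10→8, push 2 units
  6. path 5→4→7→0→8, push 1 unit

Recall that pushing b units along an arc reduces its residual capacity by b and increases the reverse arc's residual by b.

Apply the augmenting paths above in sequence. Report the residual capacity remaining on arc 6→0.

Residual capacity of (6,0): 6

after path 1 (5→10→8, push 13): res(6,0)=7
after path 2 (5→6→0→8, push 7): res(6,0)=0
after path 3 (5→4→7→0→6→10→8, push 7): res(6,0)=7
after path 4 (5→6→0→8, push 1): res(6,0)=6
after path 5 (5→4→1→10→8, push 2): res(6,0)=6
after path 6 (5→4→7→0→8, push 1): res(6,0)=6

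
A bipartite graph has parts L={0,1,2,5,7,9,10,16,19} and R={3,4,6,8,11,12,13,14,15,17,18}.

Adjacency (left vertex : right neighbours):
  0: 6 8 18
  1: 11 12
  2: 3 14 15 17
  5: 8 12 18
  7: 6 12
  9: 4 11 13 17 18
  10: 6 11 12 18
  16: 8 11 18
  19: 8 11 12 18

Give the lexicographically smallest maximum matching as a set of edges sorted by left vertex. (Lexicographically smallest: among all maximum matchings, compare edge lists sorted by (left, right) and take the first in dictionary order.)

|M| = 7 (so the lex-smallest maximum matching has 7 edges)
process left vertices in ascending order; for each, take the smallest-labelled available neighbour that still permits 7 edges overall, or leave it unmatched if none does
lex-smallest matching: {0-6, 1-11, 2-3, 5-8, 7-12, 9-4, 10-18}

Lex-smallest maximum matching: {(0,6), (1,11), (2,3), (5,8), (7,12), (9,4), (10,18)}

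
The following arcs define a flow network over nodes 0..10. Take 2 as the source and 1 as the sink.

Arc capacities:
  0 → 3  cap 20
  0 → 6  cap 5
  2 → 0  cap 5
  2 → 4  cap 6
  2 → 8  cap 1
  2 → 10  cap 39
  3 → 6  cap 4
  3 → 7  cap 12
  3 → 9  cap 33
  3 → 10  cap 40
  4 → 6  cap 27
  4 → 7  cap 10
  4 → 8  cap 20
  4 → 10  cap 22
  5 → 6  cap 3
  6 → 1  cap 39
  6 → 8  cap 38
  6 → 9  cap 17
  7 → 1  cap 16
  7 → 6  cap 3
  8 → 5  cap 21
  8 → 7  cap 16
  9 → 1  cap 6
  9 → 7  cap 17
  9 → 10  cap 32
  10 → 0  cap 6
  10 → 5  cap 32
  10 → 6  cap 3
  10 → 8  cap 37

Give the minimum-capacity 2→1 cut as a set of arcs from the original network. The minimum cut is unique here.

augment #1: 2→0→6→1 push 5
augment #2: 2→4→6→1 push 6
augment #3: 2→8→7→1 push 1
augment #4: 2→10→6→1 push 3
augment #5: 2→10→5→6→1 push 3
augment #6: 2→10→8→7→1 push 15
augment #7: 2→10→0→3→6→1 push 4
augment #8: 2→10→0→3→9→1 push 2
max flow = 39; residual-reachable set from 2 gives S-side
cut edges (S→T): {(2,0), (2,4), (5,6), (8,7), (10,0), (10,6)} total cap 39

Min-cut arcs: {(2,0), (2,4), (5,6), (8,7), (10,0), (10,6)} (total capacity 39)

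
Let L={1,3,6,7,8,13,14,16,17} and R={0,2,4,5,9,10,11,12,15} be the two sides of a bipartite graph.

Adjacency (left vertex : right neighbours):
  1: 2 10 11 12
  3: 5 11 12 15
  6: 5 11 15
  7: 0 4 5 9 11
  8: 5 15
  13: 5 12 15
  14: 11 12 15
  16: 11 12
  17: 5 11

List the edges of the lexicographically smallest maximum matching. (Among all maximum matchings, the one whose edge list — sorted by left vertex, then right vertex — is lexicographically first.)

|M| = 6 (so the lex-smallest maximum matching has 6 edges)
process left vertices in ascending order; for each, take the smallest-labelled available neighbour that still permits 6 edges overall, or leave it unmatched if none does
lex-smallest matching: {1-2, 3-5, 6-11, 7-0, 8-15, 13-12}

Lex-smallest maximum matching: {(1,2), (3,5), (6,11), (7,0), (8,15), (13,12)}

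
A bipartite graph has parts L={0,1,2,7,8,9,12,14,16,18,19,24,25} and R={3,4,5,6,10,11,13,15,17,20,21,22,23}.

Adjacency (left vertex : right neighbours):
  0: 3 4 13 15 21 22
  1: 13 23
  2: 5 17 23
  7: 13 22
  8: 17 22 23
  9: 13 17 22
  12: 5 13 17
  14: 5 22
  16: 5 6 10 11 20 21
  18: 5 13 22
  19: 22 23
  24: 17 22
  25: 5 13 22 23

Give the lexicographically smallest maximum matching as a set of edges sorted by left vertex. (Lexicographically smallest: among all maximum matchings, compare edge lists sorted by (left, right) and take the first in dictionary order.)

|M| = 7 (so the lex-smallest maximum matching has 7 edges)
process left vertices in ascending order; for each, take the smallest-labelled available neighbour that still permits 7 edges overall, or leave it unmatched if none does
lex-smallest matching: {0-3, 1-13, 2-5, 7-22, 8-17, 16-6, 19-23}

Lex-smallest maximum matching: {(0,3), (1,13), (2,5), (7,22), (8,17), (16,6), (19,23)}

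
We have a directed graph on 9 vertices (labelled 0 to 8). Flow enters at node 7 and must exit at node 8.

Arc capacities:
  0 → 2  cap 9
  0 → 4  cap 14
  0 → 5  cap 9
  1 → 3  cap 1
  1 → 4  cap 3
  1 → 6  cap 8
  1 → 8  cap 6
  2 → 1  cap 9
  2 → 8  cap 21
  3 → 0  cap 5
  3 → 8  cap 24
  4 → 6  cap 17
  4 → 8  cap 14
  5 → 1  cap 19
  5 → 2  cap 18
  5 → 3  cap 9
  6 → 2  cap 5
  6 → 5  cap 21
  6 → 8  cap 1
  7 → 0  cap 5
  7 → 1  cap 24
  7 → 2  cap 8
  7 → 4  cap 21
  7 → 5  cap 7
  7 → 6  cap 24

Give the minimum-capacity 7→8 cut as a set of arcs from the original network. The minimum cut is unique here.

augment #1: 7→1→8 push 6
augment #2: 7→2→8 push 8
augment #3: 7→4→8 push 14
augment #4: 7→6→8 push 1
augment #5: 7→0→2→8 push 5
augment #6: 7→1→3→8 push 1
augment #7: 7→5→2→8 push 7
augment #8: 7→6→2→8 push 1
augment #9: 7→6→5→3→8 push 9
max flow = 52; residual-reachable set from 7 gives S-side
cut edges (S→T): {(1,3), (1,8), (2,8), (4,8), (5,3), (6,8)} total cap 52

Min-cut arcs: {(1,3), (1,8), (2,8), (4,8), (5,3), (6,8)} (total capacity 52)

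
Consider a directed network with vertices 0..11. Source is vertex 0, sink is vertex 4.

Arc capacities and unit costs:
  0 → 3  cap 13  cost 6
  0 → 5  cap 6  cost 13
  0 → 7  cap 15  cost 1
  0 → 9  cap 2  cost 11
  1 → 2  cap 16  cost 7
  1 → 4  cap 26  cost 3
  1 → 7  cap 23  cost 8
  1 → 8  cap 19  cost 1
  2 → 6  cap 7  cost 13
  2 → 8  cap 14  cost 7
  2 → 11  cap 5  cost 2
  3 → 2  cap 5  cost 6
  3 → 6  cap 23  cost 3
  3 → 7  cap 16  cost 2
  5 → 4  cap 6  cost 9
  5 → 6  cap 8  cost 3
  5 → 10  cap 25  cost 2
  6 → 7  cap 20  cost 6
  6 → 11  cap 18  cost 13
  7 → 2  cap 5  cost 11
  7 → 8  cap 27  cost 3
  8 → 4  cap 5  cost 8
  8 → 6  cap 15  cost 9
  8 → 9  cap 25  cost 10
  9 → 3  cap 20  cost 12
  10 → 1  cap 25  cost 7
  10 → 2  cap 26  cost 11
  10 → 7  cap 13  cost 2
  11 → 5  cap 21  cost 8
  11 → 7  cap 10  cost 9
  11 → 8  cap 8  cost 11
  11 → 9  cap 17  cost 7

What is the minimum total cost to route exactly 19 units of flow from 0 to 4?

Minimum cost for 19 units: 488

shortest-cost path #1: 0→7→8→4 push 5 @ unit cost 12 (adds 60)
shortest-cost path #2: 0→5→4 push 6 @ unit cost 22 (adds 132)
shortest-cost path #3: 0→3→2→11→5→10→1→4 push 5 @ unit cost 34 (adds 170)
shortest-cost path #4: 0→3→6→11→5→10→1→4 push 3 @ unit cost 42 (adds 126)
total cost = 488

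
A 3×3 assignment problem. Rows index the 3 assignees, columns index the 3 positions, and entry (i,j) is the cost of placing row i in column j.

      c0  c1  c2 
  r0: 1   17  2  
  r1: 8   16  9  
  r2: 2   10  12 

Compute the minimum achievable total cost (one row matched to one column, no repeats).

Minimum assignment cost: 20

one of 3 optimal assignments: row0→col0 (cost 1), row1→col2 (cost 9), row2→col1 (cost 10)
total = 1 + 9 + 10 = 20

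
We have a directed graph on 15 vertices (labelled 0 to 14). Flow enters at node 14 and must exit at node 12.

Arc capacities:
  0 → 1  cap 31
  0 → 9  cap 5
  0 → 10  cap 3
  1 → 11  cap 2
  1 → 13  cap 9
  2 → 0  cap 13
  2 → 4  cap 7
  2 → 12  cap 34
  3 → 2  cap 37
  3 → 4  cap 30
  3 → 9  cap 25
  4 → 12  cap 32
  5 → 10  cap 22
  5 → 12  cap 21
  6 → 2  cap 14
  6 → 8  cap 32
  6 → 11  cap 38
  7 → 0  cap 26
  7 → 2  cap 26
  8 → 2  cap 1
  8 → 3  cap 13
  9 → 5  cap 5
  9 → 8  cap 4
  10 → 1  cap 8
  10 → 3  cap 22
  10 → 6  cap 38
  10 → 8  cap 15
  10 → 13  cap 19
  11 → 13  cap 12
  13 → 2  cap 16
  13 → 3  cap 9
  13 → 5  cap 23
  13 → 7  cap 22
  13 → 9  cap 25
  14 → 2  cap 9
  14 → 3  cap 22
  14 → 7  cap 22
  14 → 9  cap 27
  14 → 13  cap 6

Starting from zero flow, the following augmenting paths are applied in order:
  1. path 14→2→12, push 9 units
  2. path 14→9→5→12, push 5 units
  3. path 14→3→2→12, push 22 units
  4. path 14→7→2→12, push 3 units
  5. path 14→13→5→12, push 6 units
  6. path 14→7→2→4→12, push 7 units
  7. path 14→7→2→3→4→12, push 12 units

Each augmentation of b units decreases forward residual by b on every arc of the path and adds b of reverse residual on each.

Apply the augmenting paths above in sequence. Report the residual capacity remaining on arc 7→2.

after path 1 (14→2→12, push 9): res(7,2)=26
after path 2 (14→9→5→12, push 5): res(7,2)=26
after path 3 (14→3→2→12, push 22): res(7,2)=26
after path 4 (14→7→2→12, push 3): res(7,2)=23
after path 5 (14→13→5→12, push 6): res(7,2)=23
after path 6 (14→7→2→4→12, push 7): res(7,2)=16
after path 7 (14→7→2→3→4→12, push 12): res(7,2)=4

Residual capacity of (7,2): 4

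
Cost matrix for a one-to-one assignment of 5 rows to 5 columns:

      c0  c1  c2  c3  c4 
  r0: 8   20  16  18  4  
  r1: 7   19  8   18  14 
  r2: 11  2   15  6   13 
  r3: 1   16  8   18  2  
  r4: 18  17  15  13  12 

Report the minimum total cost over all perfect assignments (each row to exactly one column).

Minimum assignment cost: 28

optimal assignment: row0→col4 (cost 4), row1→col2 (cost 8), row2→col1 (cost 2), row3→col0 (cost 1), row4→col3 (cost 13)
total = 4 + 8 + 2 + 1 + 13 = 28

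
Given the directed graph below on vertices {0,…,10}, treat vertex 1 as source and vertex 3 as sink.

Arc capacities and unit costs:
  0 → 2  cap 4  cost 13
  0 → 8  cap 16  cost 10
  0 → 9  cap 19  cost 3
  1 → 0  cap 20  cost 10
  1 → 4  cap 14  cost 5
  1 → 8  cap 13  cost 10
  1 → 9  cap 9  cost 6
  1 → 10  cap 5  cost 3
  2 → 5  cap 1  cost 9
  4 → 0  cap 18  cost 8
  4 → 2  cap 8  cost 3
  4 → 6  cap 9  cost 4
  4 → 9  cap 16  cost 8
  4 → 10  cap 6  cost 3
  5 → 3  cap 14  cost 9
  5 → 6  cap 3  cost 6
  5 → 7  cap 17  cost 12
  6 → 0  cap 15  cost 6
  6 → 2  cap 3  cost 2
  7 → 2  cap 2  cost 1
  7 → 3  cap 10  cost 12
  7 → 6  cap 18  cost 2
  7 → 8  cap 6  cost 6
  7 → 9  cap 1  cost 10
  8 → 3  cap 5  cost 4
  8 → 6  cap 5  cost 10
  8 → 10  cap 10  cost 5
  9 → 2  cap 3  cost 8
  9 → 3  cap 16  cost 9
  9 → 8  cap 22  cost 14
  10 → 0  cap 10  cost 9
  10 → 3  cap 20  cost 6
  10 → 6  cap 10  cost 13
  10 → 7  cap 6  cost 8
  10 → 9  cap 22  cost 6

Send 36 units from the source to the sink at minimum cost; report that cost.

shortest-cost path #1: 1→10→3 push 5 @ unit cost 9 (adds 45)
shortest-cost path #2: 1→8→3 push 5 @ unit cost 14 (adds 70)
shortest-cost path #3: 1→4→10→3 push 6 @ unit cost 14 (adds 84)
shortest-cost path #4: 1→9→3 push 9 @ unit cost 15 (adds 135)
shortest-cost path #5: 1→8→10→3 push 8 @ unit cost 21 (adds 168)
shortest-cost path #6: 1→4→9→3 push 3 @ unit cost 22 (adds 66)
total cost = 568

Minimum cost for 36 units: 568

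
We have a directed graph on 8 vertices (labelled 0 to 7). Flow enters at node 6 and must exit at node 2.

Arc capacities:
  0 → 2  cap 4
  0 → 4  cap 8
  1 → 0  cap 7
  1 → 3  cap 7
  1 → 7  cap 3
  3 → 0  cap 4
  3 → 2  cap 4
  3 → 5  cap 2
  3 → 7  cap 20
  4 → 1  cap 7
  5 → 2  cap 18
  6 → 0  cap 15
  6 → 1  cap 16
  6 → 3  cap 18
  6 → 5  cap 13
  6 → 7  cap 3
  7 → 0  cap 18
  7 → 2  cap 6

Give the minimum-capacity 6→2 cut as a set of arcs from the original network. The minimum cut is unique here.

augment #1: 6→0→2 push 4
augment #2: 6→3→2 push 4
augment #3: 6→5→2 push 13
augment #4: 6→7→2 push 3
augment #5: 6→1→7→2 push 3
augment #6: 6→3→5→2 push 2
max flow = 29; residual-reachable set from 6 gives S-side
cut edges (S→T): {(0,2), (3,2), (3,5), (6,5), (7,2)} total cap 29

Min-cut arcs: {(0,2), (3,2), (3,5), (6,5), (7,2)} (total capacity 29)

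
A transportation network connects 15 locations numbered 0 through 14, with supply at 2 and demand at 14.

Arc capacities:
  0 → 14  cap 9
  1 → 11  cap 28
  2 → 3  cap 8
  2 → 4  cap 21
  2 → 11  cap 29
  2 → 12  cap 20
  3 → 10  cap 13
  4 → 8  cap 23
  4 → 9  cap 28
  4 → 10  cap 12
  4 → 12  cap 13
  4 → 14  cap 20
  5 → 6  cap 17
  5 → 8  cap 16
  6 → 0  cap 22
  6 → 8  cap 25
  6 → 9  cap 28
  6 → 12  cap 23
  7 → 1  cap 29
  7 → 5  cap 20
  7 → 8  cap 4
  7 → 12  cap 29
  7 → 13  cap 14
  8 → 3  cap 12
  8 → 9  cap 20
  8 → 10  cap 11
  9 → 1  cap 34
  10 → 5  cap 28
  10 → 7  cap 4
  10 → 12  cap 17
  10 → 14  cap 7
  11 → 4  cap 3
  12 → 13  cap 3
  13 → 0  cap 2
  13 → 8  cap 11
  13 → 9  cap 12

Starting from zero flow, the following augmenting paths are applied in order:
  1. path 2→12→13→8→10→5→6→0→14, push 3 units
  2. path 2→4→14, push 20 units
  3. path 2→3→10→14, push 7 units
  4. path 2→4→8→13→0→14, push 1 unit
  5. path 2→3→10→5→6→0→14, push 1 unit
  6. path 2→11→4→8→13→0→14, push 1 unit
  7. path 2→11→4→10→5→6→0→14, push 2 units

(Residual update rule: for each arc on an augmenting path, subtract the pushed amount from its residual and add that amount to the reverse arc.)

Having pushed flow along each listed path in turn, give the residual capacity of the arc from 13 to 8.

after path 1 (2→12→13→8→10→5→6→0→14, push 3): res(13,8)=8
after path 2 (2→4→14, push 20): res(13,8)=8
after path 3 (2→3→10→14, push 7): res(13,8)=8
after path 4 (2→4→8→13→0→14, push 1): res(13,8)=9
after path 5 (2→3→10→5→6→0→14, push 1): res(13,8)=9
after path 6 (2→11→4→8→13→0→14, push 1): res(13,8)=10
after path 7 (2→11→4→10→5→6→0→14, push 2): res(13,8)=10

Residual capacity of (13,8): 10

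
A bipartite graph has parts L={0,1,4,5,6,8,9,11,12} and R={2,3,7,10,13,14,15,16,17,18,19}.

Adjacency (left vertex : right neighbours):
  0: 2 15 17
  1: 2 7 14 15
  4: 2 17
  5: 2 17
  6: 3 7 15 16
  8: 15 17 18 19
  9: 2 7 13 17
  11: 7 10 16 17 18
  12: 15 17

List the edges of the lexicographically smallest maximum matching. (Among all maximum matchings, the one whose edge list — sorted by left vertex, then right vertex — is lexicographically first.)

|M| = 8 (so the lex-smallest maximum matching has 8 edges)
process left vertices in ascending order; for each, take the smallest-labelled available neighbour that still permits 8 edges overall, or leave it unmatched if none does
lex-smallest matching: {0-2, 1-7, 4-17, 6-3, 8-18, 9-13, 11-10, 12-15}

Lex-smallest maximum matching: {(0,2), (1,7), (4,17), (6,3), (8,18), (9,13), (11,10), (12,15)}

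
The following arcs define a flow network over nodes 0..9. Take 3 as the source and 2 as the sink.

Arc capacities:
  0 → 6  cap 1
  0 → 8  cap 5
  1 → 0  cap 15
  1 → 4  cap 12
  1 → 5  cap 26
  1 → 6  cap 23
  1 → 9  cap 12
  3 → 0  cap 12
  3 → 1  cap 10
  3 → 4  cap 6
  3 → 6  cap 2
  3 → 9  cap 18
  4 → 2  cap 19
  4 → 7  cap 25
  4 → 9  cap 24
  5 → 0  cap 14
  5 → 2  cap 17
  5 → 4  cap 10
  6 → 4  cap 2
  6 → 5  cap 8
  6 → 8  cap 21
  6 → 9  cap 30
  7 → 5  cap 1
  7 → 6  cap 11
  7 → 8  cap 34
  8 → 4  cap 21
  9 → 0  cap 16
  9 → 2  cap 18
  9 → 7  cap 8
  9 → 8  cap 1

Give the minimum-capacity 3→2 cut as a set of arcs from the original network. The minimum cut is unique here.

Min-cut arcs: {(0,6), (0,8), (3,1), (3,4), (3,6), (3,9)} (total capacity 42)

augment #1: 3→4→2 push 6
augment #2: 3→9→2 push 18
augment #3: 3→1→4→2 push 10
augment #4: 3→6→4→2 push 2
augment #5: 3→0→6→5→2 push 1
augment #6: 3→0→8→4→2 push 1
augment #7: 3→0→8→4→1→5→2 push 4
max flow = 42; residual-reachable set from 3 gives S-side
cut edges (S→T): {(0,6), (0,8), (3,1), (3,4), (3,6), (3,9)} total cap 42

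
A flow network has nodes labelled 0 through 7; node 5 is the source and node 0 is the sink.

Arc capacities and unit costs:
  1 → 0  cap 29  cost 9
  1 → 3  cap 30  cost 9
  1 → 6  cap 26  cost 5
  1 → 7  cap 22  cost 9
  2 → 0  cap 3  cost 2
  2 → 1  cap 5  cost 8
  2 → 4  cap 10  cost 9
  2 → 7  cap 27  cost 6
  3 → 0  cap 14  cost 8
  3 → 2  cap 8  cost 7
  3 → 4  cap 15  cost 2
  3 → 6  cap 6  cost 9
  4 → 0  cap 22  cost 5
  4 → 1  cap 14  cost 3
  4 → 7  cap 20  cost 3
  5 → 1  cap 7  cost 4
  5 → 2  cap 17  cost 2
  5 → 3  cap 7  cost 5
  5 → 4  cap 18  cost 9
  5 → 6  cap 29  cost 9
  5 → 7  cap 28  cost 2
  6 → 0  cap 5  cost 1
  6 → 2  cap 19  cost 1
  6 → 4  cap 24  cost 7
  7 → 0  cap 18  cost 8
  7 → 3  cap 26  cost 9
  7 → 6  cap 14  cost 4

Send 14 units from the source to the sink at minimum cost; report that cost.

Minimum cost for 14 units: 107

shortest-cost path #1: 5→2→0 push 3 @ unit cost 4 (adds 12)
shortest-cost path #2: 5→7→6→0 push 5 @ unit cost 7 (adds 35)
shortest-cost path #3: 5→7→0 push 6 @ unit cost 10 (adds 60)
total cost = 107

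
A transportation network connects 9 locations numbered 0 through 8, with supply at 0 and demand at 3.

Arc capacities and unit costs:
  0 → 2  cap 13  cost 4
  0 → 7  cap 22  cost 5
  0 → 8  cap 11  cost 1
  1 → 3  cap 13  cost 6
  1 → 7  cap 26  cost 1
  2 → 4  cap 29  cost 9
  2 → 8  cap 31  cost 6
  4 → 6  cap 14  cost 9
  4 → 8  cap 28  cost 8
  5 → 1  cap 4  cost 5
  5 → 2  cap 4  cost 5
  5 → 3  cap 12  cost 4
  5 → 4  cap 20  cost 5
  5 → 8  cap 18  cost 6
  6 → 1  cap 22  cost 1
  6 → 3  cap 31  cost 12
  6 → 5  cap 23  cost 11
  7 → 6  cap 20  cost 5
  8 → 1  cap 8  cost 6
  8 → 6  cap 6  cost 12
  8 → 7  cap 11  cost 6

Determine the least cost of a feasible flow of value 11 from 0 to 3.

shortest-cost path #1: 0→8→1→3 push 8 @ unit cost 13 (adds 104)
shortest-cost path #2: 0→7→6→1→3 push 3 @ unit cost 17 (adds 51)
total cost = 155

Minimum cost for 11 units: 155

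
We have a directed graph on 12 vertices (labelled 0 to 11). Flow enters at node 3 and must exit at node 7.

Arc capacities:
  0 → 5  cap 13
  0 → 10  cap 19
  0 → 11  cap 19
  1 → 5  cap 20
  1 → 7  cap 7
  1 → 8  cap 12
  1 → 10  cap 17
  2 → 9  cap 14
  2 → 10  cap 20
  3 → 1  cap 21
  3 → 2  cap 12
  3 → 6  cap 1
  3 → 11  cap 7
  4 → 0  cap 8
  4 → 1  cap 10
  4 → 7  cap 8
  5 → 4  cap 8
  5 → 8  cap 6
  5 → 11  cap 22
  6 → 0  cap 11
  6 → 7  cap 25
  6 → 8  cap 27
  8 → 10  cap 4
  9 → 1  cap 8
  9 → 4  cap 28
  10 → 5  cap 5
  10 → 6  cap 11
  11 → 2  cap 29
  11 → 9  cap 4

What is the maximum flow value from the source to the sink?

Maximum flow value: 27

augment #1: 3→1→7 bottleneck 7, total now 7
augment #2: 3→6→7 bottleneck 1, total now 8
augment #3: 3→1→5→4→7 bottleneck 8, total now 16
augment #4: 3→1→10→6→7 bottleneck 6, total now 22
augment #5: 3→2→10→6→7 bottleneck 5, total now 27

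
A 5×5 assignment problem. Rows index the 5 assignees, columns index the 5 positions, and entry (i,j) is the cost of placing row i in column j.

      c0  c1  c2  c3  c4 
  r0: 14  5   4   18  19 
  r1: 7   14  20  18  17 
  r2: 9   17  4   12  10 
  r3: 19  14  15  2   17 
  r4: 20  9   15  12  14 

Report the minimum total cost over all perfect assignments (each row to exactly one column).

Minimum assignment cost: 32

one of 2 optimal assignments: row0→col1 (cost 5), row1→col0 (cost 7), row2→col2 (cost 4), row3→col3 (cost 2), row4→col4 (cost 14)
total = 5 + 7 + 4 + 2 + 14 = 32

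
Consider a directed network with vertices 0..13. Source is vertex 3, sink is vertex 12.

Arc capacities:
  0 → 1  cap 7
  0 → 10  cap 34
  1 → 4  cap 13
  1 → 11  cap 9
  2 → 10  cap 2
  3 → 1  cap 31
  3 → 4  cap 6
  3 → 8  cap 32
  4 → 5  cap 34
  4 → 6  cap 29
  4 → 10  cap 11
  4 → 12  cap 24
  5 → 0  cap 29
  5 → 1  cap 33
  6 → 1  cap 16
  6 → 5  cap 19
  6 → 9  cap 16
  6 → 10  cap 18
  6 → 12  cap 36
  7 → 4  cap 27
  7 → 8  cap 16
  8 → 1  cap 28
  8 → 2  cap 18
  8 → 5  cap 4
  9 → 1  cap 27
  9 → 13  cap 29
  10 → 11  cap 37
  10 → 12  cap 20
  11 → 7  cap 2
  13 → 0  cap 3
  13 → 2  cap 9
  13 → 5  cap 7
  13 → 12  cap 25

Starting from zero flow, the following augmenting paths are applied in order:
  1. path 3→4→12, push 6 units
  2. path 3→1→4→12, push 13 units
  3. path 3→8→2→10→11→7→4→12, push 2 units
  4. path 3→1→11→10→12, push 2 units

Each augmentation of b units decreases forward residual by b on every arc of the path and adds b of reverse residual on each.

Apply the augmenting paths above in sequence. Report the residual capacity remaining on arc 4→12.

after path 1 (3→4→12, push 6): res(4,12)=18
after path 2 (3→1→4→12, push 13): res(4,12)=5
after path 3 (3→8→2→10→11→7→4→12, push 2): res(4,12)=3
after path 4 (3→1→11→10→12, push 2): res(4,12)=3

Residual capacity of (4,12): 3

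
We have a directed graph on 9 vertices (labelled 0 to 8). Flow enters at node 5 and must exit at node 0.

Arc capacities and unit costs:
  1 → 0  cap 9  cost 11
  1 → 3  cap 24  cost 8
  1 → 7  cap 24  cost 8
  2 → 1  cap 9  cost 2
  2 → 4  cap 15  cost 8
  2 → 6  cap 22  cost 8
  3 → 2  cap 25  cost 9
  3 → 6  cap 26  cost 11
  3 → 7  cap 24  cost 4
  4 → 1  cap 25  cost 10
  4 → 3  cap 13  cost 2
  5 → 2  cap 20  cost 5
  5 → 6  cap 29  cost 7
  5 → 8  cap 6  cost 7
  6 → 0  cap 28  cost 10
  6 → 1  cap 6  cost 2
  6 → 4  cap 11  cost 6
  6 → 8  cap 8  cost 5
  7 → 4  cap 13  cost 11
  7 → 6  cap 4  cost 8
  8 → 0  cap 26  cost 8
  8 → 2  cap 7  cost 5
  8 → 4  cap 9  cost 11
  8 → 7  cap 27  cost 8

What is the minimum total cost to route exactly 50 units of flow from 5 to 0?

Minimum cost for 50 units: 904

shortest-cost path #1: 5→8→0 push 6 @ unit cost 15 (adds 90)
shortest-cost path #2: 5→6→0 push 28 @ unit cost 17 (adds 476)
shortest-cost path #3: 5→2→1→0 push 9 @ unit cost 18 (adds 162)
shortest-cost path #4: 5→6→8→0 push 1 @ unit cost 20 (adds 20)
shortest-cost path #5: 5→2→6→8→0 push 6 @ unit cost 26 (adds 156)
total cost = 904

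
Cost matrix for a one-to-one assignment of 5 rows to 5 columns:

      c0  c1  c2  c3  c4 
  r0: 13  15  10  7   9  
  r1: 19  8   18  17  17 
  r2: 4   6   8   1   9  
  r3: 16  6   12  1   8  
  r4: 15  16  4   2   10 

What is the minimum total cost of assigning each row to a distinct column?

Minimum assignment cost: 26

optimal assignment: row0→col4 (cost 9), row1→col1 (cost 8), row2→col0 (cost 4), row3→col3 (cost 1), row4→col2 (cost 4)
total = 9 + 8 + 4 + 1 + 4 = 26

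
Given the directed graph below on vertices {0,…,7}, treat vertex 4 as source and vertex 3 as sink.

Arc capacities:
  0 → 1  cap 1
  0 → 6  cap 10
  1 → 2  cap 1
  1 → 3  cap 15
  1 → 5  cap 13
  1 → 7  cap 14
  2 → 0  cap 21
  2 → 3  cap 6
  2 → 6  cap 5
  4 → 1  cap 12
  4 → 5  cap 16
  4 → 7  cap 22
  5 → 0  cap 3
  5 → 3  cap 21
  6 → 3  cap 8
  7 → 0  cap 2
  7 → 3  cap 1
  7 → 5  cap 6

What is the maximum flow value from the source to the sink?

augment #1: 4→1→3 bottleneck 12, total now 12
augment #2: 4→5→3 bottleneck 16, total now 28
augment #3: 4→7→3 bottleneck 1, total now 29
augment #4: 4→7→5→3 bottleneck 5, total now 34
augment #5: 4→7→0→1→3 bottleneck 1, total now 35
augment #6: 4→7→0→6→3 bottleneck 1, total now 36
augment #7: 4→7→5→0→6→3 bottleneck 1, total now 37

Maximum flow value: 37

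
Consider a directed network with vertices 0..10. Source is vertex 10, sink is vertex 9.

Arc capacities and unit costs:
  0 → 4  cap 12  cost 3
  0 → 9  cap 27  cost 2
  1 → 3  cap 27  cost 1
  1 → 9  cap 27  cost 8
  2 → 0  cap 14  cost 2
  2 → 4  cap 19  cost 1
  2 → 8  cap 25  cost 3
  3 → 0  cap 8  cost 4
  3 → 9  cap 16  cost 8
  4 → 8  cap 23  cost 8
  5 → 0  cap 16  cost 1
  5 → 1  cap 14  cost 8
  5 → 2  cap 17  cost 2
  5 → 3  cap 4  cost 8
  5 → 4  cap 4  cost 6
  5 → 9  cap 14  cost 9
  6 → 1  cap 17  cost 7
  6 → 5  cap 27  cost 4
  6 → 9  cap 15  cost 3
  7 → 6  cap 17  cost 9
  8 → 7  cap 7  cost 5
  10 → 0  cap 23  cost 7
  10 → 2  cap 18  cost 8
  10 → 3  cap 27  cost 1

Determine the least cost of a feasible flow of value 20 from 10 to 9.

Minimum cost for 20 units: 164

shortest-cost path #1: 10→3→0→9 push 8 @ unit cost 7 (adds 56)
shortest-cost path #2: 10→0→9 push 12 @ unit cost 9 (adds 108)
total cost = 164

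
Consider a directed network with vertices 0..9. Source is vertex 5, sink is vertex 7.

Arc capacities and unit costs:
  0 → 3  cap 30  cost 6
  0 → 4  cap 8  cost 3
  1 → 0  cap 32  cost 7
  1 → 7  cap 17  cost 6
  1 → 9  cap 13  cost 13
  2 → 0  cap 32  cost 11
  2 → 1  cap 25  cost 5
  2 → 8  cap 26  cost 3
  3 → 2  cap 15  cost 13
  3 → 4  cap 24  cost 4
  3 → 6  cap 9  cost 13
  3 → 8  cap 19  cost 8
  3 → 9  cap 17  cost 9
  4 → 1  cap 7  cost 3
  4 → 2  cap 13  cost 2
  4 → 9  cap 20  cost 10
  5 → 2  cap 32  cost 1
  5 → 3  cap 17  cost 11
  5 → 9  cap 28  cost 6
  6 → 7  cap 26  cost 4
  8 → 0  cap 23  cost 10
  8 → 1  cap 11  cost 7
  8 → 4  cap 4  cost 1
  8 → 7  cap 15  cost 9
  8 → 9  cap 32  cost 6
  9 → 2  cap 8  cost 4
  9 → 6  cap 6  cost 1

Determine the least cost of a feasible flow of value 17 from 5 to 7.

shortest-cost path #1: 5→9→6→7 push 6 @ unit cost 11 (adds 66)
shortest-cost path #2: 5→2→1→7 push 11 @ unit cost 12 (adds 132)
total cost = 198

Minimum cost for 17 units: 198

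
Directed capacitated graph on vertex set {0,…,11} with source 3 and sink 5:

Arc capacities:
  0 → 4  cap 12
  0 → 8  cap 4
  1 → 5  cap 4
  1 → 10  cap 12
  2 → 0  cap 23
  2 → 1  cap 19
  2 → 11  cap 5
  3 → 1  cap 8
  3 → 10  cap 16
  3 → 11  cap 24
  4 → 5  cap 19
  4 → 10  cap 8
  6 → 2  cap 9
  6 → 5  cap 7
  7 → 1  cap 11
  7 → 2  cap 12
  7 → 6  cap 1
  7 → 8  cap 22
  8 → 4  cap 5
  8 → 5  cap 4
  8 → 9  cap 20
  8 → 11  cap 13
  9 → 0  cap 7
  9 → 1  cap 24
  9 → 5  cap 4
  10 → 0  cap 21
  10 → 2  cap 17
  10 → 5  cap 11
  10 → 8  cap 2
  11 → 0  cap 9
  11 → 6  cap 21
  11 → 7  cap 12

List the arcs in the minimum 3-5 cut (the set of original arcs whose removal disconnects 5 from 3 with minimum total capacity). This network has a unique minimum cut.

augment #1: 3→1→5 push 4
augment #2: 3→10→5 push 11
augment #3: 3→10→8→5 push 2
augment #4: 3→11→6→5 push 7
augment #5: 3→10→0→4→5 push 3
augment #6: 3→11→0→4→5 push 9
augment #7: 3→11→7→8→5 push 2
augment #8: 3→11→7→8→4→5 push 5
augment #9: 3→11→7→8→9→5 push 1
augment #10: 3→1→10→0→8→9→5 push 3
max flow = 47; residual-reachable set from 3 gives S-side
cut edges (S→T): {(0,4), (1,5), (6,5), (8,4), (8,5), (9,5), (10,5)} total cap 47

Min-cut arcs: {(0,4), (1,5), (6,5), (8,4), (8,5), (9,5), (10,5)} (total capacity 47)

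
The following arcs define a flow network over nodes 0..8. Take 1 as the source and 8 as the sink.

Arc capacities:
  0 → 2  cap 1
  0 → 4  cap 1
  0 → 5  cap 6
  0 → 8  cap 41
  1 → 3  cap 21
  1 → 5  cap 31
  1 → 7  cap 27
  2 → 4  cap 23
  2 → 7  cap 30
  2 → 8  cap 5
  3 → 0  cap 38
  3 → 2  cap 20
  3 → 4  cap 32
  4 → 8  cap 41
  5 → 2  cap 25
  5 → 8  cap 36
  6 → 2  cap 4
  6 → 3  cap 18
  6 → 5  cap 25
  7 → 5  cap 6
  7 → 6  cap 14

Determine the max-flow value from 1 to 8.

Maximum flow value: 72

augment #1: 1→5→8 bottleneck 31, total now 31
augment #2: 1→3→0→8 bottleneck 21, total now 52
augment #3: 1→7→5→8 bottleneck 5, total now 57
augment #4: 1→7→5→2→8 bottleneck 1, total now 58
augment #5: 1→7→6→2→8 bottleneck 4, total now 62
augment #6: 1→7→6→3→0→8 bottleneck 10, total now 72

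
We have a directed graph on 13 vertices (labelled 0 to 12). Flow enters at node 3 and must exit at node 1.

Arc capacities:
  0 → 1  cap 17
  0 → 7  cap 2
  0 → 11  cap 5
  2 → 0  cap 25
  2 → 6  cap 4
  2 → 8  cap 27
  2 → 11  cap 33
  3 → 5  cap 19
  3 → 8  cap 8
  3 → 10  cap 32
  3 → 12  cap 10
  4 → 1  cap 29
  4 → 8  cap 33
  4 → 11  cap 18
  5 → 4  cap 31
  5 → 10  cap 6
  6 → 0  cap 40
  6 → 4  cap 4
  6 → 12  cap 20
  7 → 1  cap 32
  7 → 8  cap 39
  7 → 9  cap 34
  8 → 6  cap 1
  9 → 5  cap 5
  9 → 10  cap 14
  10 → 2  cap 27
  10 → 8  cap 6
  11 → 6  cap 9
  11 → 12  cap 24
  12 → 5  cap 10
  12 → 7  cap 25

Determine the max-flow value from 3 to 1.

Maximum flow value: 57

augment #1: 3→5→4→1 bottleneck 19, total now 19
augment #2: 3→12→7→1 bottleneck 10, total now 29
augment #3: 3→8→6→0→1 bottleneck 1, total now 30
augment #4: 3→10→2→0→1 bottleneck 16, total now 46
augment #5: 3→10→2→0→7→1 bottleneck 2, total now 48
augment #6: 3→10→2→6→4→1 bottleneck 4, total now 52
augment #7: 3→10→2→11→12→7→1 bottleneck 5, total now 57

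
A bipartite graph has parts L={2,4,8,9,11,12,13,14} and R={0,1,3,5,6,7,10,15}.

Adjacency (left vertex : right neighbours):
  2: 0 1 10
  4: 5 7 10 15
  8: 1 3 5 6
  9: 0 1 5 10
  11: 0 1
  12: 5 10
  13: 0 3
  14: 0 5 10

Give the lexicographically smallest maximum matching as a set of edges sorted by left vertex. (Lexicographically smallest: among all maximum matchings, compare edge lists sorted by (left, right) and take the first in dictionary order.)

|M| = 7 (so the lex-smallest maximum matching has 7 edges)
process left vertices in ascending order; for each, take the smallest-labelled available neighbour that still permits 7 edges overall, or leave it unmatched if none does
lex-smallest matching: {2-0, 4-7, 8-6, 9-1, 12-5, 13-3, 14-10}

Lex-smallest maximum matching: {(2,0), (4,7), (8,6), (9,1), (12,5), (13,3), (14,10)}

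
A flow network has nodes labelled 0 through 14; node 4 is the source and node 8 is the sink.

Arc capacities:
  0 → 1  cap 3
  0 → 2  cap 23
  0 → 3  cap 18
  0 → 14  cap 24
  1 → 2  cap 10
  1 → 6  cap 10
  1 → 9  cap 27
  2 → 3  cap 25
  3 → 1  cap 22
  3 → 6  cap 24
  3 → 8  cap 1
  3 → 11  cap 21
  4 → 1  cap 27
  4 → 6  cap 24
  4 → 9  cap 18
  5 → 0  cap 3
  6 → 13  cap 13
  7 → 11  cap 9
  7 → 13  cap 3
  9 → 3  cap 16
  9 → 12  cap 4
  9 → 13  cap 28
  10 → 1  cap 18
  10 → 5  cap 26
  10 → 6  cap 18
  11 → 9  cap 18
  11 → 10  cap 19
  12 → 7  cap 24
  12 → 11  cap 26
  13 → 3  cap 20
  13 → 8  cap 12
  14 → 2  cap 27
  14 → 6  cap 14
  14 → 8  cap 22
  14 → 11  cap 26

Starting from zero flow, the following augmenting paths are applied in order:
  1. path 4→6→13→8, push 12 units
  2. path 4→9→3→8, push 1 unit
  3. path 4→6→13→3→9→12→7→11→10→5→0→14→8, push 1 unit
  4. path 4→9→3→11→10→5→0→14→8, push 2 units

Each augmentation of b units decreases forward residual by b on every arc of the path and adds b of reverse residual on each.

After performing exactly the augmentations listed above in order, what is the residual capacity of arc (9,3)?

Residual capacity of (9,3): 14

after path 1 (4→6→13→8, push 12): res(9,3)=16
after path 2 (4→9→3→8, push 1): res(9,3)=15
after path 3 (4→6→13→3→9→12→7→11→10→5→0→14→8, push 1): res(9,3)=16
after path 4 (4→9→3→11→10→5→0→14→8, push 2): res(9,3)=14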